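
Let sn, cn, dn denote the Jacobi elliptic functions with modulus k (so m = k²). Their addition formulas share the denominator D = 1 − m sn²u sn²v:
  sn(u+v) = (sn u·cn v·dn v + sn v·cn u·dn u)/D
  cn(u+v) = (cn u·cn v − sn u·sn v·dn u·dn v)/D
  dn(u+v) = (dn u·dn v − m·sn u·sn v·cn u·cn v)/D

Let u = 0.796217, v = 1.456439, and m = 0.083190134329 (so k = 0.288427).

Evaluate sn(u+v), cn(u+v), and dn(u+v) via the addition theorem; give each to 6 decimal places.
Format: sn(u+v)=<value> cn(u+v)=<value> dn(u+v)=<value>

sn(u+v)=0.811904 cn(u+v)=-0.583790 dn(u+v)=0.972194

sn u = 0.7103970776470431, cn u = 0.7038011026352126, dn u = 0.9787833945206349
sn v = 0.9898817597041071, cn v = 0.1418946856126065, dn v = 0.9583761392609689
m = k² = 0.083190134329
D = 1 − m·sn²u·sn²v = 0.9588622247265662
sn(u+v) = (sn u·cn v·dn v + sn v·cn u·dn u)/D = 0.7785045114082332/0.9588622247265662 = 0.8119044543967047
cn(u+v) = (cn u·cn v − sn u·sn v·dn u·dn v)/D = -0.5597745007809913/0.9588622247265662 = -0.5837903364486168
dn(u+v) = (dn u·dn v − m·sn u·sn v·cn u·cn v)/D = 0.9322005050777971/0.9588622247265662 = 0.9721944206777234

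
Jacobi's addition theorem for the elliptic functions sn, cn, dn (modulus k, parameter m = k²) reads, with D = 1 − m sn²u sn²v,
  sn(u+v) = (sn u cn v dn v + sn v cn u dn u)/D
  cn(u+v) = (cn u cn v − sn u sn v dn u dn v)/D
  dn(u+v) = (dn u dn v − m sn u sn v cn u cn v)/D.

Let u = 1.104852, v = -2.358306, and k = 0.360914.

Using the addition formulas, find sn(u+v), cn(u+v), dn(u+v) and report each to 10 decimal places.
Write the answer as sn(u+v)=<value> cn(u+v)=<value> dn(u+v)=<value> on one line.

sn u = 0.8828832295844967, cn u = 0.4695925924867734, dn u = 0.9478741563532138
sn v = -0.7711603952640129, cn v = -0.6366409072438335, dn v = 0.96048765731264
m = k² = 0.130258915396
D = 1 − m·sn²u·sn²v = 0.939618565410603
sn(u+v) = (sn u·cn v·dn v + sn v·cn u·dn u)/D = -0.8831253137226634/0.939618565410603 = -0.9398763990329921
cn(u+v) = (cn u·cn v − sn u·sn v·dn u·dn v)/D = 0.3208936408321718/0.939618565410603 = 0.3415147940291546
dn(u+v) = (dn u·dn v − m·sn u·sn v·cn u·cn v)/D = 0.8839076739734147/0.939618565410603 = 0.9407090350403589

sn(u+v)=-0.9398763990 cn(u+v)=0.3415147940 dn(u+v)=0.9407090350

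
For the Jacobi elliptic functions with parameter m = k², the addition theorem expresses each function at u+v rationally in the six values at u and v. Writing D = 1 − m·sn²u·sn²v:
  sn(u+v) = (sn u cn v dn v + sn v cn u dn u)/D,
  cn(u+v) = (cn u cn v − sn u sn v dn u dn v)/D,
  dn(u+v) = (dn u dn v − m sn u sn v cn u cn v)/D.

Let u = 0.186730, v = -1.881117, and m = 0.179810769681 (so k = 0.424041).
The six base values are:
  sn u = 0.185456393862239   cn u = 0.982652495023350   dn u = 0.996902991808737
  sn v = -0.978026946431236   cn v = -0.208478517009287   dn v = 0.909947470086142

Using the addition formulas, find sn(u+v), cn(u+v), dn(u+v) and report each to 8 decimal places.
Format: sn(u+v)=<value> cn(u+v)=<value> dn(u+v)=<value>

sn(u+v)=-0.99917688 cn(u+v)=-0.04056556 dn(u+v)=0.90580634

m = k² = 0.179810769681
D = 1 − m·sn²u·sn²v = 0.9940843705438176
sn(u+v) = (sn u·cn v·dn v + sn v·cn u·dn u)/D = -0.9932661188072567/0.9940843705438176 = -0.9991768789845139
cn(u+v) = (cn u·cn v − sn u·sn v·dn u·dn v)/D = -0.04032558727491246/0.9940843705438176 = -0.04056555808522792
dn(u+v) = (dn u·dn v − m·sn u·sn v·cn u·cn v)/D = 0.9004479225649456/0.9940843705438176 = 0.9058063372149712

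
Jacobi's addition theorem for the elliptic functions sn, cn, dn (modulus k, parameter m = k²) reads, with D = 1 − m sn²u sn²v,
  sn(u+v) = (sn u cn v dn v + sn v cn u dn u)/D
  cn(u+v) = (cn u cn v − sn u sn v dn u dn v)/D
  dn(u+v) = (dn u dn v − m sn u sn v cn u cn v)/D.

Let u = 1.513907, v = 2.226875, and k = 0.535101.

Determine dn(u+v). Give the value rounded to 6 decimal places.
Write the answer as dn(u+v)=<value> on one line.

sn u = 0.9868183529256731, cn u = 0.1618318211263214, dn u = 0.8492148438279929
sn v = 0.902376499191967, cn v = -0.430948551112601, dn v = 0.8756961466737625
m = k² = 0.286333080201
D = 1 − m·sn²u·sn²v = 0.772949996073179
dn(u+v) = (dn u·dn v − m·sn u·sn v·cn u·cn v)/D = 0.7614363818009134/0.772949996073179 = 0.9851043219732735

dn(u+v)=0.985104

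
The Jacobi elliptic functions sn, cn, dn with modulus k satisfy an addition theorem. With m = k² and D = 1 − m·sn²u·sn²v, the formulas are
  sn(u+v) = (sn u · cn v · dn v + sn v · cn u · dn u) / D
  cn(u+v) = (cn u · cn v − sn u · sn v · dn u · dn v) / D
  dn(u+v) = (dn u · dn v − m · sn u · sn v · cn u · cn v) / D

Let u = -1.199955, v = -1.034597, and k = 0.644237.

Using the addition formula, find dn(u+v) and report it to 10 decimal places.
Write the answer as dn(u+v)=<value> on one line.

sn u = -0.8959529025437839, cn u = 0.444149070046723, dn u = 0.8165985684116949
sn v = -0.8266575307133441, cn v = 0.562705364213739, dn v = 0.8463901343207231
m = k² = 0.415041312169
D = 1 − m·sn²u·sn²v = 0.7723262599563269
dn(u+v) = (dn u·dn v − m·sn u·sn v·cn u·cn v)/D = 0.6143343130360646/0.7723262599563269 = 0.7954336721255647

dn(u+v)=0.7954336721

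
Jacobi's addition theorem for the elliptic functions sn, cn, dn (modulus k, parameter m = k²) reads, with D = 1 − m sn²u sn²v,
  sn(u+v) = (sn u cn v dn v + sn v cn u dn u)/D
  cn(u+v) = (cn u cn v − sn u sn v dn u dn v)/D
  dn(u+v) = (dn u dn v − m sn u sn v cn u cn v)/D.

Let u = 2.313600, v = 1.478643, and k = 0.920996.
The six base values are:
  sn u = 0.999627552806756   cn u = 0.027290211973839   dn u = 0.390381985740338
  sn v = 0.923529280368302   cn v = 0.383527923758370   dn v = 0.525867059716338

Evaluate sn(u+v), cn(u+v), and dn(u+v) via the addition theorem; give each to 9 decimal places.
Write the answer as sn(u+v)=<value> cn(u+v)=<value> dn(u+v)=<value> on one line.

m = k² = 0.848233632016
D = 1 − m·sn²u·sn²v = 0.2770749682879334
sn(u+v) = (sn u·cn v·dn v + sn v·cn u·dn u)/D = 0.211448502821729/0.2770749682879334 = 0.7631454552834016
cn(u+v) = (cn u·cn v − sn u·sn v·dn u·dn v)/D = -0.1790532566199469/0.2770749682879334 = -0.6462267512880364
dn(u+v) = (dn u·dn v − m·sn u·sn v·cn u·cn v)/D = 0.1970929076594152/0.2770749682879334 = 0.7113342243699125

sn(u+v)=0.763145455 cn(u+v)=-0.646226751 dn(u+v)=0.711334224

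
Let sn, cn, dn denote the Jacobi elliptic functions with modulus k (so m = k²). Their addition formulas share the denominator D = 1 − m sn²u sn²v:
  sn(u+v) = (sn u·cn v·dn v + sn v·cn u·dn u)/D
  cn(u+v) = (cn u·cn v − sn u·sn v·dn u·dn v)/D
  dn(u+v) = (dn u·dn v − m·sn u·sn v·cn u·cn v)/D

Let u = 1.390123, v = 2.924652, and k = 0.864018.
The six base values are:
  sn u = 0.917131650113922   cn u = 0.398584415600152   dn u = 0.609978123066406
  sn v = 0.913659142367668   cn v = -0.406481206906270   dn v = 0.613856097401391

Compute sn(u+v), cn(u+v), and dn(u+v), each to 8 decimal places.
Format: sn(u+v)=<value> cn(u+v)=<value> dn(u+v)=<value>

m = k² = 0.746527104324
D = 1 − m·sn²u·sn²v = 0.4758237358726431
sn(u+v) = (sn u·cn v·dn v + sn v·cn u·dn u)/D = -0.006707663298343904/0.4758237358726431 = -0.01409694975817526
cn(u+v) = (cn u·cn v − sn u·sn v·dn u·dn v)/D = -0.4757764547272962/0.4758237358726431 = -0.999900633066864
dn(u+v) = (dn u·dn v − m·sn u·sn v·cn u·cn v)/D = 0.4757884396606564/0.4758237358726431 = 0.9999258208253904

sn(u+v)=-0.01409695 cn(u+v)=-0.99990063 dn(u+v)=0.99992582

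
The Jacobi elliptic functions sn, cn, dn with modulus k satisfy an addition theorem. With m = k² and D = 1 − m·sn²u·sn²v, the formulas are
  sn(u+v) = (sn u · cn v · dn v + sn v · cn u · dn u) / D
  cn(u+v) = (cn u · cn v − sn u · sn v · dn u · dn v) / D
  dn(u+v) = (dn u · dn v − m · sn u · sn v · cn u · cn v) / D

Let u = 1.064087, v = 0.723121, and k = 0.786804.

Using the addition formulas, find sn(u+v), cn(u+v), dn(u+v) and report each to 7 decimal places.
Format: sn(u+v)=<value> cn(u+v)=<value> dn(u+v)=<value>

sn u = 0.8225128209178546, cn u = 0.5687465687155865, dn u = 0.7623572804119284
sn v = 0.6352473512191797, cn v = 0.7723087483442202, dn v = 0.8661320966829387
m = k² = 0.619060534416
D = 1 − m·sn²u·sn²v = 0.8309931931330353
sn(u+v) = (sn u·cn v·dn v + sn v·cn u·dn u)/D = 0.8256321079984992/0.8309931931330353 = 0.9935485811690904
cn(u+v) = (cn u·cn v − sn u·sn v·dn u·dn v)/D = 0.09424069861473185/0.8309931931330353 = 0.1134073051301693
dn(u+v) = (dn u·dn v − m·sn u·sn v·cn u·cn v)/D = 0.5182235973053087/0.8309931931330353 = 0.6236195453677384

sn(u+v)=0.9935486 cn(u+v)=0.1134073 dn(u+v)=0.6236195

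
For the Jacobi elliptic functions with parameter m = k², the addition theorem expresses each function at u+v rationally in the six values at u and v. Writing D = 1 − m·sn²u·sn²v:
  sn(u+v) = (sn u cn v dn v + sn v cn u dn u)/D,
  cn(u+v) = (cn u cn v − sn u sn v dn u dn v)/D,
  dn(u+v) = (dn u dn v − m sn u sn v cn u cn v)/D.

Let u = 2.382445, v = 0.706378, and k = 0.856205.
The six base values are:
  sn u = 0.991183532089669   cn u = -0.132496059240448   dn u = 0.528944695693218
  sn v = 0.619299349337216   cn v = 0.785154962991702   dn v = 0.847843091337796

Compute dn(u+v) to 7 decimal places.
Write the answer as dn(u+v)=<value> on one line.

dn(u+v)=0.6842958

m = k² = 0.733087002025
D = 1 − m·sn²u·sn²v = 0.7237737659016024
dn(u+v) = (dn u·dn v − m·sn u·sn v·cn u·cn v)/D = 0.4952753311150088/0.7237737659016024 = 0.6842957764544644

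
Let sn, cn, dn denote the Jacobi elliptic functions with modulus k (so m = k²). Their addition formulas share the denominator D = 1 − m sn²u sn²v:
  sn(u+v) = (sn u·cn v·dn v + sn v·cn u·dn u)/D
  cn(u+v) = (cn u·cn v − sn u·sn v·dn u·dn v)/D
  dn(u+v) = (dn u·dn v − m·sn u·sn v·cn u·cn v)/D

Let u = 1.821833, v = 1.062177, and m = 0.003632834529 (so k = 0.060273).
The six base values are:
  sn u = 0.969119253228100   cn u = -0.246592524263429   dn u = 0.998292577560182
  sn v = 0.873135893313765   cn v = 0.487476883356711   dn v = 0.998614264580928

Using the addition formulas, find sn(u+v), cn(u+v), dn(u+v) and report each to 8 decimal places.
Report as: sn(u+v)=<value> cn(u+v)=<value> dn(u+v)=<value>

sn(u+v)=0.25749720 cn(u+v)=-0.96627904 dn(u+v)=0.99987956

m = k² = 0.003632834529
D = 1 − m·sn²u·sn²v = 0.9973988599042318
sn(u+v) = (sn u·cn v·dn v + sn v·cn u·dn u)/D = 0.2568274186496021/0.9973988599042318 = 0.2574972049539561
cn(u+v) = (cn u·cn v − sn u·sn v·dn u·dn v)/D = -0.9637656160955543/0.9973988599042318 = -0.966279043258675
dn(u+v) = (dn u·dn v − m·sn u·sn v·cn u·cn v)/D = 0.9972787287410833/0.9973988599042318 = 0.9998795555439476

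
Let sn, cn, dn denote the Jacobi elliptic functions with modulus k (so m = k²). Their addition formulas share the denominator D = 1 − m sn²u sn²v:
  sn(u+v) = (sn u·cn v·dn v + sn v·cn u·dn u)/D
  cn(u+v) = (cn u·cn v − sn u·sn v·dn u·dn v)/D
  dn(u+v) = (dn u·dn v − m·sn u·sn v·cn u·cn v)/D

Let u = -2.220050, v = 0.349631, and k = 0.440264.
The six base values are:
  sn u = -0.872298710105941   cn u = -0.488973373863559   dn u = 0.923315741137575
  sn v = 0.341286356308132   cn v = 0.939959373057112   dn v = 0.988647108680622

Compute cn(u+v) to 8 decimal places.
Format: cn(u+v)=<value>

cn(u+v)=-0.19114492

m = k² = 0.193832389696
D = 1 − m·sn²u·sn²v = 0.9828211271971911
cn(u+v) = (cn u·cn v − sn u·sn v·dn u·dn v)/D = -0.1878612611158128/0.9828211271971911 = -0.1911449153027016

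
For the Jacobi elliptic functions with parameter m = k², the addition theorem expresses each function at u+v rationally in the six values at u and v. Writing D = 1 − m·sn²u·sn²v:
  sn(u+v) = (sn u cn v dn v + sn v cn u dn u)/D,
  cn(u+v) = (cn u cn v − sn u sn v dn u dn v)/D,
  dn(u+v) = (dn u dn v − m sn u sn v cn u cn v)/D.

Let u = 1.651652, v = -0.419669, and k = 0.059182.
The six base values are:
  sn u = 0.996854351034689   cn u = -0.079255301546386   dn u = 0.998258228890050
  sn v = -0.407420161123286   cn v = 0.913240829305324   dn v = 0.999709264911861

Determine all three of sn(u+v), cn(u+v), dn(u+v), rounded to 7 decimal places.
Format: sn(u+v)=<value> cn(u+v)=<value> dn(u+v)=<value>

m = k² = 0.003502509124
D = 1 − m·sn²u·sn²v = 0.9994222662680726
sn(u+v) = (sn u·cn v·dn v + sn v·cn u·dn u)/D = 0.9423373838623754/0.9994222662680726 = 0.9428821186675609
cn(u+v) = (cn u·cn v − sn u·sn v·dn u·dn v)/D = 0.3329341095289341/0.9994222662680726 = 0.3331265679842598
dn(u+v) = (dn u·dn v − m·sn u·sn v·cn u·cn v)/D = 0.9978650405256975/0.9994222662680726 = 0.9984418740757199

sn(u+v)=0.9428821 cn(u+v)=0.3331266 dn(u+v)=0.9984419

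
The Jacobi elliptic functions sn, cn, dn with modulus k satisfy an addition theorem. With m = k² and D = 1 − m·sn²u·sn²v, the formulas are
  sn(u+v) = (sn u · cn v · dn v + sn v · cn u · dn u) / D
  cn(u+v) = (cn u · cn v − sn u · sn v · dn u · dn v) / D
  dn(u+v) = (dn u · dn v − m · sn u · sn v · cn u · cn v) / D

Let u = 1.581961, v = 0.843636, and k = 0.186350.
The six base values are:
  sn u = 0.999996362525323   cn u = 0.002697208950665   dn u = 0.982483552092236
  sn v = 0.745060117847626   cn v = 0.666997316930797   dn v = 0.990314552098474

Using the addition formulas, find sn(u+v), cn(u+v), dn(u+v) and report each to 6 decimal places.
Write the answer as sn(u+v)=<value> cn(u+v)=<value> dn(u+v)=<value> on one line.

sn(u+v)=0.675531 cn(u+v)=-0.737331 dn(u+v)=0.992045

m = k² = 0.0347263225
D = 1 − m·sn²u·sn²v = 0.980723052337585
sn(u+v) = (sn u·cn v·dn v + sn v·cn u·dn u)/D = 0.662509128545936/0.980723052337585 = 0.6755313102581041
cn(u+v) = (cn u·cn v − sn u·sn v·dn u·dn v)/D = -0.7231178050495327/0.980723052337585 = -0.7373313019674189
dn(u+v) = (dn u·dn v − m·sn u·sn v·cn u·cn v)/D = 0.9729212123150518/0.980723052337585 = 0.9920448081607369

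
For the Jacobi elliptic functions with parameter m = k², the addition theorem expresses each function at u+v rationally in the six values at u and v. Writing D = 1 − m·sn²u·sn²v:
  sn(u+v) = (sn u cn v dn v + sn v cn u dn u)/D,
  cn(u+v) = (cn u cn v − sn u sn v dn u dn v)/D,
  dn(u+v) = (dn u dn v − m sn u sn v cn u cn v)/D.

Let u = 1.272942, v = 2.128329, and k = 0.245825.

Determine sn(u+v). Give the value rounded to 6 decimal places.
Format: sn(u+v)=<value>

sn u = 0.9514589563875542, cn u = 0.3077756558110247, dn u = 0.9722624883123598
sn v = 0.8688075375562354, cn v = -0.495149939599583, dn v = 0.9769267550416326
m = k² = 0.060429930625
D = 1 − m·sn²u·sn²v = 0.958706720755025
sn(u+v) = (sn u·cn v·dn v + sn v·cn u·dn u)/D = -0.200263836794835/0.958706720755025 = -0.2088895722323905

sn(u+v)=-0.208890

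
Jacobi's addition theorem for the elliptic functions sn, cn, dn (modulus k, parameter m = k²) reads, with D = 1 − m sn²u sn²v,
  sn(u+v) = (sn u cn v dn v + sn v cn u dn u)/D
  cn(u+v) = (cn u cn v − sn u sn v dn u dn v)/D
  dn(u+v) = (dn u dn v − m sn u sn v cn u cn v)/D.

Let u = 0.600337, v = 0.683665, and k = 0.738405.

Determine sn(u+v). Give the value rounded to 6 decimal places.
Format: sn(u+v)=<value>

sn u = 0.5498400014040539, cn u = 0.8352699999736552, dn u = 0.9138710301320056
sn v = 0.6110902002434587, cn v = 0.7915609686981853, dn v = 0.8924066498240366
m = k² = 0.545241944025
D = 1 − m·sn²u·sn²v = 0.9384436925652292
sn(u+v) = (sn u·cn v·dn v + sn v·cn u·dn u)/D = 0.854866732885998/0.9384436925652292 = 0.9109408903897322

sn(u+v)=0.910941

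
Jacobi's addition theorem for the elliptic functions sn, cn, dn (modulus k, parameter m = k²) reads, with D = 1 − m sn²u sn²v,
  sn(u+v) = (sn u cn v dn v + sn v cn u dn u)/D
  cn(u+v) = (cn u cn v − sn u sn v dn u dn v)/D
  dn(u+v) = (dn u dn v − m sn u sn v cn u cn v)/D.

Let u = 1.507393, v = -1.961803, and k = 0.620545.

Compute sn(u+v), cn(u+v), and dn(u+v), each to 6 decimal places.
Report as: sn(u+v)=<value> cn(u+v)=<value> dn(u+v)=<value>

sn(u+v)=-0.433750 cn(u+v)=0.901033 dn(u+v)=0.963095

sn u = 0.9791228027721391, cn u = 0.20326961674493, dn u = 0.7942510207566798
sn v = -0.9883357927165241, cn v = -0.1522903832663111, dn v = 0.7898447485210567
m = k² = 0.385076097025
D = 1 − m·sn²u·sn²v = 0.6393964991902398
sn(u+v) = (sn u·cn v·dn v + sn v·cn u·dn u)/D = -0.2773384780908303/0.6393964991902398 = -0.4337503856246696
cn(u+v) = (cn u·cn v − sn u·sn v·dn u·dn v)/D = 0.5761173940673866/0.6393964991902398 = 0.9010330754031455
dn(u+v) = (dn u·dn v − m·sn u·sn v·cn u·cn v)/D = 0.6157995834274821/0.6393964991902398 = 0.9630950188300343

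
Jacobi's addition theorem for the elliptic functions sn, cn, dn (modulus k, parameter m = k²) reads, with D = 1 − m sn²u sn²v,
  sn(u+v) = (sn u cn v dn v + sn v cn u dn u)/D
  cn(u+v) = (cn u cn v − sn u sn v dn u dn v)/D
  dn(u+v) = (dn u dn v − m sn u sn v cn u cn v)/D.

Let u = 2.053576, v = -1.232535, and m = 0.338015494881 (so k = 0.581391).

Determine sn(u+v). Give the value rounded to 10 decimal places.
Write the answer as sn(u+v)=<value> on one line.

sn u = 0.9666052432353321, cn u = -0.256269982147665, dn u = 0.827153817256506
sn v = -0.9147119715415355, cn v = 0.4041064329091992, dn v = 0.8468666450783643
m = k² = 0.338015494881
D = 1 − m·sn²u·sn²v = 0.7357569165871904
sn(u+v) = (sn u·cn v·dn v + sn v·cn u·dn u)/D = 0.5246915534499516/0.7357569165871904 = 0.7131316629461456

sn(u+v)=0.7131316629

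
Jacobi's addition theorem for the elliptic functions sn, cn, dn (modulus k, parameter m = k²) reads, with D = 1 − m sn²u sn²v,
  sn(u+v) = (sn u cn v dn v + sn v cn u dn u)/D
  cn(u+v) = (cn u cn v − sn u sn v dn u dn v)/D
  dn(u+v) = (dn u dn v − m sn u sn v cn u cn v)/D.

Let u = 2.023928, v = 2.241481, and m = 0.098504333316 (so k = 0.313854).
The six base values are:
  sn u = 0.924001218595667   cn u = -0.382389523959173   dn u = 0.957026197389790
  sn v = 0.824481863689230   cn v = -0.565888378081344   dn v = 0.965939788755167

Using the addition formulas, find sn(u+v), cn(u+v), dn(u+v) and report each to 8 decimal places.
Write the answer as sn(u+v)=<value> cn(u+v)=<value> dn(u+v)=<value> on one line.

sn(u+v)=-0.85571758 cn(u+v)=-0.51744316 dn(u+v)=0.96326006

m = k² = 0.098504333316
D = 1 − m·sn²u·sn²v = 0.9428307311976164
sn(u+v) = (sn u·cn v·dn v + sn v·cn u·dn u)/D = -0.8067968327832244/0.9428307311976164 = -0.8557175812018802
cn(u+v) = (cn u·cn v − sn u·sn v·dn u·dn v)/D = -0.4878613105192805/0.9428307311976164 = -0.5174431574791607
dn(u+v) = (dn u·dn v − m·sn u·sn v·cn u·cn v)/D = 0.9081911890119099/0.9428307311976164 = 0.9632600624486368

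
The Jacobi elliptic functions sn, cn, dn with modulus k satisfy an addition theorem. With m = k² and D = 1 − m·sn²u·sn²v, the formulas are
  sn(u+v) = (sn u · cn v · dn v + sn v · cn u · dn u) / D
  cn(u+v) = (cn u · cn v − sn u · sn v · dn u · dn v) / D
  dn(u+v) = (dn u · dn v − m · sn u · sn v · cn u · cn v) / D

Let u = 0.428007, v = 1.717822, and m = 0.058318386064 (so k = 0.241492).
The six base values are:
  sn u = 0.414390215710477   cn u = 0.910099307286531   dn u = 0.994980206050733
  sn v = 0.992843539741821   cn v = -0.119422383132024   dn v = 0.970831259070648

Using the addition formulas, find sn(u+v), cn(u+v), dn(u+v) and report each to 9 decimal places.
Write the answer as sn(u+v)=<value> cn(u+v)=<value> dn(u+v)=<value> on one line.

m = k² = 0.058318386064
D = 1 − m·sn²u·sn²v = 0.9901284327084599
sn(u+v) = (sn u·cn v·dn v + sn v·cn u·dn u)/D = 0.8510064211349186/0.9901284327084599 = 0.85949094382334
cn(u+v) = (cn u·cn v − sn u·sn v·dn u·dn v)/D = -0.5061051120516851/0.9901284327084599 = -0.5111509732805604
dn(u+v) = (dn u·dn v − m·sn u·sn v·cn u·cn v)/D = 0.9685656624106848/0.9901284327084599 = 0.9782222491694426

sn(u+v)=0.859490944 cn(u+v)=-0.511150973 dn(u+v)=0.978222249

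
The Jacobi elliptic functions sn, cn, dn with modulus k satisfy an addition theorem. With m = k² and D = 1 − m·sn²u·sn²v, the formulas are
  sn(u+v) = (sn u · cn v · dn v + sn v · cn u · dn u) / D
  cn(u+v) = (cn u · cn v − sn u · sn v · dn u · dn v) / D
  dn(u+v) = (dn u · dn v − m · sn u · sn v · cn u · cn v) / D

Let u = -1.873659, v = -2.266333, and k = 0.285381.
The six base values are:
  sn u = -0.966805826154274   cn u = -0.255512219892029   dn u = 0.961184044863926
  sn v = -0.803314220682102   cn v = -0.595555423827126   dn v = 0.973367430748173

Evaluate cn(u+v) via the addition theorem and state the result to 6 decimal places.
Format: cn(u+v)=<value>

cn(u+v)=-0.604127

m = k² = 0.081442315161
D = 1 − m·sn²u·sn²v = 0.950875342111825
cn(u+v) = (cn u·cn v − sn u·sn v·dn u·dn v)/D = -0.5744495331715792/0.950875342111825 = -0.6041270687446459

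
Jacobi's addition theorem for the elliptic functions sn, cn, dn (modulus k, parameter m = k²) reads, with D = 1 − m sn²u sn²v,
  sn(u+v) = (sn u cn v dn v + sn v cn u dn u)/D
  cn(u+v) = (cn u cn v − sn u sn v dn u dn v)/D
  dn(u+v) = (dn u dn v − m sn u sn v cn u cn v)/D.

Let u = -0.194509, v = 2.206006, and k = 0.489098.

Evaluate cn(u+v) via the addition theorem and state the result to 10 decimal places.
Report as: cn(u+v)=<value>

cn(u+v)=-0.2863626163

sn u = -0.1929992376130247, cn u = 0.9811989065835689, dn u = 0.9955347717769729
sn v = 0.8944021659792337, cn v = -0.4472636420408608, dn v = 0.899242584499235
m = k² = 0.239216853604
D = 1 − m·sn²u·sn²v = 0.992871984337351
cn(u+v) = (cn u·cn v − sn u·sn v·dn u·dn v)/D = -0.2843214190929949/0.992871984337351 = -0.28636261630723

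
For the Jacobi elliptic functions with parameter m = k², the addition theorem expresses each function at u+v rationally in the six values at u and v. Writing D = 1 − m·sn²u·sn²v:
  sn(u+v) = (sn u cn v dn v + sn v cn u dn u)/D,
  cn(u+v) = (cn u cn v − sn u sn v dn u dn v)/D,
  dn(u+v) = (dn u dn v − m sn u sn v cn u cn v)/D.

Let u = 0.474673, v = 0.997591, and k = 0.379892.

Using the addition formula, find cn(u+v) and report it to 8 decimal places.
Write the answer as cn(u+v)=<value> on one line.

sn u = 0.4548619918556498, cn u = 0.8905619396567039, dn u = 0.9849572081892673
sn v = 0.829423912286036, cn v = 0.5586197040278172, dn v = 0.949061294663226
m = k² = 0.144317931664
D = 1 − m·sn²u·sn²v = 0.9794584742874593
cn(u+v) = (cn u·cn v − sn u·sn v·dn u·dn v)/D = 0.1448160092737466/0.9794584742874593 = 0.1478531383161476

cn(u+v)=0.14785314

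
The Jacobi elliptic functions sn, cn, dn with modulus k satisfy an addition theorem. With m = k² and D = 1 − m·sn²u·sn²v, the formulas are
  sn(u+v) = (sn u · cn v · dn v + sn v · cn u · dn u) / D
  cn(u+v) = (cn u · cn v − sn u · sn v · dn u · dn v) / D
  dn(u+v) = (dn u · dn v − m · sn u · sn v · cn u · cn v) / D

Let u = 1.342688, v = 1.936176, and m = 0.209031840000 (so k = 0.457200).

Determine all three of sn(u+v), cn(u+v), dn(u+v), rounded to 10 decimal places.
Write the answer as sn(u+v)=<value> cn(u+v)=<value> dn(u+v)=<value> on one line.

sn(u+v)=0.0495237188 cn(u+v)=-0.9987729478 dn(u+v)=0.9997436315

sn u = 0.9591085365994396, cn u = 0.2830385398176042, dn u = 0.898729030947574
sn v = 0.9707414728860284, cn v = -0.2401270347525747, dn v = 0.8961144700456498
m = k² = 0.20903184
D = 1 − m·sn²u·sn²v = 0.818801280167521
sn(u+v) = (sn u·cn v·dn v + sn v·cn u·dn u)/D = 0.04055008435449283/0.818801280167521 = 0.04952371880292685
cn(u+v) = (cn u·cn v − sn u·sn v·dn u·dn v)/D = -0.817796568263046/0.818801280167521 = -0.9987729478094251
dn(u+v) = (dn u·dn v − m·sn u·sn v·cn u·cn v)/D = 0.8185913653324595/0.818801280167521 = 0.9997436315255655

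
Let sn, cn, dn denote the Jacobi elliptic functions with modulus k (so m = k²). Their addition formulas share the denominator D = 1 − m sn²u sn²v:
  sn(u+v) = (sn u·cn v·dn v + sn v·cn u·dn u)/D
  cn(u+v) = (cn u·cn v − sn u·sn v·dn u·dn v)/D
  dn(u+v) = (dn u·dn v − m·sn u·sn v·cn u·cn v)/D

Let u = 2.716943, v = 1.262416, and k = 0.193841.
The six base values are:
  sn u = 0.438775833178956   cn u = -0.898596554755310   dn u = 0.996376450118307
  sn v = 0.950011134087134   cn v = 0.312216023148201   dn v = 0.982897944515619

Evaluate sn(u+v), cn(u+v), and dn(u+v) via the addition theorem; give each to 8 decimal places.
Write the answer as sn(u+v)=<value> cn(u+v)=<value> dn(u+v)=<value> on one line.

sn(u+v)=-0.72063832 cn(u+v)=-0.69331120 dn(u+v)=0.99019539

m = k² = 0.037574333281
D = 1 − m·sn²u·sn²v = 0.9934711893573701
sn(u+v) = (sn u·cn v·dn v + sn v·cn u·dn u)/D = -0.7159334054076458/0.9934711893573701 = -0.7206383165180155
cn(u+v) = (cn u·cn v − sn u·sn v·dn u·dn v)/D = -0.6887847001092279/0.9934711893573701 = -0.6933111976350018
dn(u+v) = (dn u·dn v − m·sn u·sn v·cn u·cn v)/D = 0.9837305930651415/0.9934711893573701 = 0.9901953912739741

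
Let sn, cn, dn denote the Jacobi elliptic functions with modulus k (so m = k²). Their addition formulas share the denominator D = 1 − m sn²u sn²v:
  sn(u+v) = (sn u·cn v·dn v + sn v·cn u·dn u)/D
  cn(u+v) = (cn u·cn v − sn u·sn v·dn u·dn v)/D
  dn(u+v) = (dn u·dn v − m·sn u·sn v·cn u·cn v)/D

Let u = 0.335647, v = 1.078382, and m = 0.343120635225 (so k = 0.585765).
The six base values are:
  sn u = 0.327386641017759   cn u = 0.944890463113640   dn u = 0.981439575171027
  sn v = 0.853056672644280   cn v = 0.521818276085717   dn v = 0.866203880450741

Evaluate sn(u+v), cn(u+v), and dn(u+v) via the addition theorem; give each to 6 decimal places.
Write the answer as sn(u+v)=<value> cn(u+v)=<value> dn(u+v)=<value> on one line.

sn(u+v)=0.964886 cn(u+v)=0.262668 dn(u+v)=0.824956

m = k² = 0.343120635225
D = 1 − m·sn²u·sn²v = 0.9732376334806329
sn(u+v) = (sn u·cn v·dn v + sn v·cn u·dn u)/D = 0.9390636689665656/0.9732376334806329 = 0.9648863100455236
cn(u+v) = (cn u·cn v − sn u·sn v·dn u·dn v)/D = 0.2556382538862979/0.9732376334806329 = 0.262667867632746
dn(u+v) = (dn u·dn v − m·sn u·sn v·cn u·cn v)/D = 0.8028784423416524/0.9732376334806329 = 0.8249562231479713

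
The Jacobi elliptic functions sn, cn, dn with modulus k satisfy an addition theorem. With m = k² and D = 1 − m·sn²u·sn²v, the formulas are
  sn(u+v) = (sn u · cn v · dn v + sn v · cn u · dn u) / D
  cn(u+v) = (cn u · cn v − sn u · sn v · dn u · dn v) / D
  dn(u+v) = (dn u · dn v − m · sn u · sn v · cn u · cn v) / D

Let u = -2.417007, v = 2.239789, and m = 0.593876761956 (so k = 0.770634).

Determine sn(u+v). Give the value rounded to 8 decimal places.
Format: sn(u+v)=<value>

sn u = -0.9527272651686569, cn u = -0.3038268556336844, dn u = 0.6789289007105562
sn v = 0.9818577161068538, cn v = -0.1896191586349672, dn v = 0.6538167400798509
m = k² = 0.593876761956
D = 1 − m·sn²u·sn²v = 0.4803264237123505
sn(u+v) = (sn u·cn v·dn v + sn v·cn u·dn u)/D = -0.08441901316950222/0.4803264237123505 = -0.1757534230930789

sn(u+v)=-0.17575342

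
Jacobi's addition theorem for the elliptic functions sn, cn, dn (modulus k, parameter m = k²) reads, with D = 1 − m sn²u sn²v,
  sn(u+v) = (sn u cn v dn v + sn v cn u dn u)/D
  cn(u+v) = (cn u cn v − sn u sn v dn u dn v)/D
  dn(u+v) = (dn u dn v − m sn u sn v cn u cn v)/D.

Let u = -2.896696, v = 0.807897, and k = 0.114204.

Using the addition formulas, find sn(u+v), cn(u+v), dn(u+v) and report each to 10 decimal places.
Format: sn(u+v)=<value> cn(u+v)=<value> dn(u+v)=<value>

sn(u+v)=-0.8728596184 cn(u+v)=-0.4879713994 dn(u+v)=0.9950191396

sn u = -0.2524199941436232, cn u = -0.9676177688305094, dn u = 0.9995844049230032
sn v = 0.7221404556737403, cn v = 0.691746458089467, dn v = 0.9965934376459589
m = k² = 0.013042553616
D = 1 − m·sn²u·sn²v = 0.9995666353458742
sn(u+v) = (sn u·cn v·dn v + sn v·cn u·dn u)/D = -0.8724813518515771/0.9995666353458742 = -0.8728596183581873
cn(u+v) = (cn u·cn v − sn u·sn v·dn u·dn v)/D = -0.4877599298506555/0.9995666353458742 = -0.487971399407383
dn(u+v) = (dn u·dn v − m·sn u·sn v·cn u·cn v)/D = 0.9945879334950636/0.9995666353458742 = 0.9950191396203538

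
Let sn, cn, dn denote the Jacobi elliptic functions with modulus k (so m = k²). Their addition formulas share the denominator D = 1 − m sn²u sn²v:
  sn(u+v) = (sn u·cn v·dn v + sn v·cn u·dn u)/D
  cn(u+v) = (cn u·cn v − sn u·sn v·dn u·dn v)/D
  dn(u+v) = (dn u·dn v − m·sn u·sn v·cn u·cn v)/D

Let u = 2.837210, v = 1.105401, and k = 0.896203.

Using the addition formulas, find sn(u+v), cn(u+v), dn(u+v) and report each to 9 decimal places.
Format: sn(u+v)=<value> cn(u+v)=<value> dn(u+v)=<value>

sn(u+v)=0.532398889 cn(u+v)=-0.846493605 dn(u+v)=0.878828666

sn u = 0.9650311464751705, cn u = -0.2621352443545468, dn u = 0.5020065663269057
sn v = 0.8221599178011426, cn v = 0.5692565937793065, dn v = 0.6760865831882739
m = k² = 0.803179817209
D = 1 − m·sn²u·sn²v = 0.4943988560911279
sn(u+v) = (sn u·cn v·dn v + sn v·cn u·dn u)/D = 0.263217401784346/0.4943988560911279 = 0.5323988891588973
cn(u+v) = (cn u·cn v − sn u·sn v·dn u·dn v)/D = -0.4185054698592528/0.4943988560911279 = -0.8464936047143961
dn(u+v) = (dn u·dn v − m·sn u·sn v·cn u·cn v)/D = 0.4344918870048113/0.4943988560911279 = 0.8788286656648848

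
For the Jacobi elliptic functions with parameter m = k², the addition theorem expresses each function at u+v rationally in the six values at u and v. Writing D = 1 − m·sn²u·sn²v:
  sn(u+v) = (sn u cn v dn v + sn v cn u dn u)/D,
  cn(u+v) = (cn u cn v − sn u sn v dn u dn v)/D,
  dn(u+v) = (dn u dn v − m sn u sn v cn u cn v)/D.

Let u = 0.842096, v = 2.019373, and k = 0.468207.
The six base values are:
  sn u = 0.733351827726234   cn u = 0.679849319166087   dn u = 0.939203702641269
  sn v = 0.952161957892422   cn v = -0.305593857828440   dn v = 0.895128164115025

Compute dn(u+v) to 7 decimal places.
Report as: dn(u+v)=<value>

m = k² = 0.219217794849
D = 1 − m·sn²u·sn²v = 0.8931136580621004
dn(u+v) = (dn u·dn v − m·sn u·sn v·cn u·cn v)/D = 0.8725098225857386/0.8931136580621004 = 0.9769303321135313

dn(u+v)=0.9769303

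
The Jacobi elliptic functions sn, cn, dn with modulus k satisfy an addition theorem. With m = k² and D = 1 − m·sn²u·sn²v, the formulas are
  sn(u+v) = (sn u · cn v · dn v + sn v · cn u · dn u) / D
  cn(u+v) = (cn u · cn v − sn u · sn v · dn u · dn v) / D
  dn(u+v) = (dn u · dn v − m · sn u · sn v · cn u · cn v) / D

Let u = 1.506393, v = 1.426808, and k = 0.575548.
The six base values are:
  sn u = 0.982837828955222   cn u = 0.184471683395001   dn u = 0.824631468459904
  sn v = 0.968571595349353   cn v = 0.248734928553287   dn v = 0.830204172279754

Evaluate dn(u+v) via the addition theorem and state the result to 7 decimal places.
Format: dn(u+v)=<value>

dn(u+v)=0.9576019

m = k² = 0.331255500304
D = 1 − m·sn²u·sn²v = 0.6998141040622953
dn(u+v) = (dn u·dn v − m·sn u·sn v·cn u·cn v)/D = 0.6701433304440132/0.6998141040622953 = 0.9576019210729698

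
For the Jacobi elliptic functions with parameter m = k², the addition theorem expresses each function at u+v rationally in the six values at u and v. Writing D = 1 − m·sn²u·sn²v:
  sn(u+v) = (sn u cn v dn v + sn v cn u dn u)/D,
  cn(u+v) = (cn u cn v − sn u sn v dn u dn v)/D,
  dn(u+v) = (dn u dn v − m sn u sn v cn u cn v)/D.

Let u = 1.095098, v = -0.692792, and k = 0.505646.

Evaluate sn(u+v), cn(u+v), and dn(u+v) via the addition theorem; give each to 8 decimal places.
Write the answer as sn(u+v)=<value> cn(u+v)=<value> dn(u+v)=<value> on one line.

sn(u+v)=0.38907253 cn(u+v)=0.92120712 dn(u+v)=0.98045711

sn u = 0.8680317724836929, cn u = 0.4965086524511113, dn u = 0.8985277114648072
sn v = -0.6287707114182465, cn v = 0.7775907615594415, dn v = 0.9481123796858102
m = k² = 0.255677877316
D = 1 − m·sn²u·sn²v = 0.9238361299468765
sn(u+v) = (sn u·cn v·dn v + sn v·cn u·dn u)/D = 0.3594392641452815/0.9238361299468765 = 0.3890725340715462
cn(u+v) = (cn u·cn v − sn u·sn v·dn u·dn v)/D = 0.8510444232740854/0.9238361299468765 = 0.9212071228725631
dn(u+v) = (dn u·dn v − m·sn u·sn v·cn u·cn v)/D = 0.9057816991338691/0.9238361299468765 = 0.980457106809575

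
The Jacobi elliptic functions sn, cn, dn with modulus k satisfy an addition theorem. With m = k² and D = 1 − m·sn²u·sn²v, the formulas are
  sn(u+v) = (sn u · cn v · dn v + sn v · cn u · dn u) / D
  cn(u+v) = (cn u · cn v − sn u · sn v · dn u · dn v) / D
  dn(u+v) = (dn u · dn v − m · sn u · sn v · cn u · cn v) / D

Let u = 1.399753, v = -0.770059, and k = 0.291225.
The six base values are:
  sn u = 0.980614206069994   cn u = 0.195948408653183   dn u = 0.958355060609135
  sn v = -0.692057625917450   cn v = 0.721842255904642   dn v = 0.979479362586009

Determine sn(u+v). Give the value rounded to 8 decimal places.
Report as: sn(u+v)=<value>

m = k² = 0.084812000625
D = 1 − m·sn²u·sn²v = 0.9609394651136756
sn(u+v) = (sn u·cn v·dn v + sn v·cn u·dn u)/D = 0.5633630421068801/0.9609394651136756 = 0.5862627798726493

sn(u+v)=0.58626278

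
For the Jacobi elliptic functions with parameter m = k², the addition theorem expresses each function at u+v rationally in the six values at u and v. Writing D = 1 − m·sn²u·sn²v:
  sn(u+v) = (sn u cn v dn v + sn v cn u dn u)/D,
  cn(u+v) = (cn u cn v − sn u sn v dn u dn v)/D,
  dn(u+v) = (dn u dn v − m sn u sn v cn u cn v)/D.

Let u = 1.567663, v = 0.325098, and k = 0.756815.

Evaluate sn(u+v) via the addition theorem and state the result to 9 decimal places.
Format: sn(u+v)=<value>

sn(u+v)=0.999827387

sn u = 0.9727908508362868, cn u = 0.2316850459766732, dn u = 0.6767393327976945
sn v = 0.3163652827754073, cn v = 0.9486374480561246, dn v = 0.970913631163004
m = k² = 0.572768944225
D = 1 − m·sn²u·sn²v = 0.9457504606356753
sn(u+v) = (sn u·cn v·dn v + sn v·cn u·dn u)/D = 0.9455872117507039/0.9457504606356753 = 0.9998273869358079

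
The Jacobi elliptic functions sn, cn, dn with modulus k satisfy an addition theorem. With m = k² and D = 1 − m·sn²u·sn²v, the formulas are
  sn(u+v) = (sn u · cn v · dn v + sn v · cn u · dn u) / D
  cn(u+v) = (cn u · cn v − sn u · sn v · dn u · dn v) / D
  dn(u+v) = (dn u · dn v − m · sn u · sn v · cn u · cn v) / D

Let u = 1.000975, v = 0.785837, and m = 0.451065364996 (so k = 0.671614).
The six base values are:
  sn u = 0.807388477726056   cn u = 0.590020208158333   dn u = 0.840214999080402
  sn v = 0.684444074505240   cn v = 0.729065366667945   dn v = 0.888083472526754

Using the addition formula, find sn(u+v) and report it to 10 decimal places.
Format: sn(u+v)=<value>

sn(u+v)=0.9997865512

m = k² = 0.451065364996
D = 1 − m·sn²u·sn²v = 0.8622535193487437
sn(u+v) = (sn u·cn v·dn v + sn v·cn u·dn u)/D = 0.8620694723607496/0.8622535193487437 = 0.99978655118957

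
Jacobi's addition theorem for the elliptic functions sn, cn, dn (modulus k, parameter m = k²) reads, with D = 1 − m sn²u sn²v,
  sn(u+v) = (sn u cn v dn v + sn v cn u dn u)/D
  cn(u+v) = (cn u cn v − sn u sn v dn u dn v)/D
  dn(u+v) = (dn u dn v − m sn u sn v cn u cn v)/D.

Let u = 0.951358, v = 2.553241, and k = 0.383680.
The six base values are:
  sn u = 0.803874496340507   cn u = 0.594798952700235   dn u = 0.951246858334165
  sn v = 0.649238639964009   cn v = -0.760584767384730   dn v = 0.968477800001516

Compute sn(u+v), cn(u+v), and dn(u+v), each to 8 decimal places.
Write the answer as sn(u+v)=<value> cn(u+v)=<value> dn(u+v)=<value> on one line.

sn(u+v)=-0.23419260 cn(u+v)=-0.97219022 dn(u+v)=0.99595486

m = k² = 0.1472103424
D = 1 − m·sn²u·sn²v = 0.9599019232809949
sn(u+v) = (sn u·cn v·dn v + sn v·cn u·dn u)/D = -0.2248019256300845/0.9599019232809949 = -0.2341925984080746
cn(u+v) = (cn u·cn v − sn u·sn v·dn u·dn v)/D = -0.9332072634477075/0.9599019232809949 = -0.9721902215363382
dn(u+v) = (dn u·dn v − m·sn u·sn v·cn u·cn v)/D = 0.9560189822001965/0.9599019232809949 = 0.9959548564424933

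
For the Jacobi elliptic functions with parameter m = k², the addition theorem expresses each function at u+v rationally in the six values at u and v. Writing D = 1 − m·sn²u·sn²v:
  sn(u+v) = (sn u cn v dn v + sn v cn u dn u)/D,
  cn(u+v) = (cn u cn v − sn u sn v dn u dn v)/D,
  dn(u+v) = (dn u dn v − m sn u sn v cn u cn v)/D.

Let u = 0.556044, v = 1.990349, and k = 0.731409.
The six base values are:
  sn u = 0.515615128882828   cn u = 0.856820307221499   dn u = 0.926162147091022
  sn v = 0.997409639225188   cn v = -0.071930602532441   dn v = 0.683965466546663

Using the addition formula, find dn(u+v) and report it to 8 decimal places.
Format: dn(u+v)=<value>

m = k² = 0.534959125281
D = 1 − m·sn²u·sn²v = 0.8585121896576274
dn(u+v) = (dn u·dn v − m·sn u·sn v·cn u·cn v)/D = 0.6504189193381114/0.8585121896576274 = 0.757611746430178

dn(u+v)=0.75761175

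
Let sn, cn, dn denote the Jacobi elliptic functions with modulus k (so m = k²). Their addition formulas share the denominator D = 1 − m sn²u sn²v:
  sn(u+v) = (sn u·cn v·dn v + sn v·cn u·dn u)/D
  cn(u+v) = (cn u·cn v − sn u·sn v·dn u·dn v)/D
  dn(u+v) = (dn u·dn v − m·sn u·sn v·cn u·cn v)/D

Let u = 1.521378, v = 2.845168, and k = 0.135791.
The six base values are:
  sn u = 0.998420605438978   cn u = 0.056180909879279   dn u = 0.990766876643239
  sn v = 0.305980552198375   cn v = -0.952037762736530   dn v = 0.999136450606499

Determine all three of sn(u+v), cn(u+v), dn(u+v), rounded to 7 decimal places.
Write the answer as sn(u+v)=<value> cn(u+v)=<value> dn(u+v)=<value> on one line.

sn(u+v)=-0.9342896 cn(u+v)=-0.3565151 dn(u+v)=0.9919196

m = k² = 0.018439195681
D = 1 − m·sn²u·sn²v = 0.9982790958094845
sn(u+v) = (sn u·cn v·dn v + sn v·cn u·dn u)/D = -0.9326817403268601/0.9982790958094845 = -0.9342895631512419
cn(u+v) = (cn u·cn v − sn u·sn v·dn u·dn v)/D = -0.3559015655923158/0.9982790958094845 = -0.35651509391141
dn(u+v) = (dn u·dn v − m·sn u·sn v·cn u·cn v)/D = 0.9902125957517975/0.9982790958094845 = 0.9919195943383488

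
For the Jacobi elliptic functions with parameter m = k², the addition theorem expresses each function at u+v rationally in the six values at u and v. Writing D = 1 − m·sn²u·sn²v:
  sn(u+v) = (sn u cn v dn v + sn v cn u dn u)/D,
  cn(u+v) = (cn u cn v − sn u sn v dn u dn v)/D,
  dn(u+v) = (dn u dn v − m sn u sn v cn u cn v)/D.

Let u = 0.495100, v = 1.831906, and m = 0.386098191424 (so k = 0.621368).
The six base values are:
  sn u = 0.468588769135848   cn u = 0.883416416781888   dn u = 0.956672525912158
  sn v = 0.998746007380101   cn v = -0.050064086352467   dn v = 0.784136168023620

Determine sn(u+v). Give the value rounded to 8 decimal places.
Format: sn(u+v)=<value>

sn(u+v)=0.90195936

m = k² = 0.386098191424
D = 1 − m·sn²u·sn²v = 0.9154348096879646
sn(u+v) = (sn u·cn v·dn v + sn v·cn u·dn u)/D = 0.8256849974694677/0.9154348096879646 = 0.9019593626234412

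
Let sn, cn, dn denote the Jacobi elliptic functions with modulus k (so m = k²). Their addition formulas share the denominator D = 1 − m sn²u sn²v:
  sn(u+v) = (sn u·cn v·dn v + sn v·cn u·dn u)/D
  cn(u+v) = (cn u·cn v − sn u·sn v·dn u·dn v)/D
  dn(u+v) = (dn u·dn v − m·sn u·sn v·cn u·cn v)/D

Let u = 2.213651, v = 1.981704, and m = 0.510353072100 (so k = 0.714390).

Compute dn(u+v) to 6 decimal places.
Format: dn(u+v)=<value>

dn(u+v)=0.948143

sn u = 0.9694178852153935, cn u = -0.2454158996978684, dn u = 0.7213771306447416
sn v = 0.9965408996345153, cn v = -0.08310376258407806, dn v = 0.7022617363422215
m = k² = 0.5103530721
D = 1 − m·sn²u·sn²v = 0.5236972989316931
dn(u+v) = (dn u·dn v − m·sn u·sn v·cn u·cn v)/D = 0.4965401350094629/0.5236972989316931 = 0.9481433950917276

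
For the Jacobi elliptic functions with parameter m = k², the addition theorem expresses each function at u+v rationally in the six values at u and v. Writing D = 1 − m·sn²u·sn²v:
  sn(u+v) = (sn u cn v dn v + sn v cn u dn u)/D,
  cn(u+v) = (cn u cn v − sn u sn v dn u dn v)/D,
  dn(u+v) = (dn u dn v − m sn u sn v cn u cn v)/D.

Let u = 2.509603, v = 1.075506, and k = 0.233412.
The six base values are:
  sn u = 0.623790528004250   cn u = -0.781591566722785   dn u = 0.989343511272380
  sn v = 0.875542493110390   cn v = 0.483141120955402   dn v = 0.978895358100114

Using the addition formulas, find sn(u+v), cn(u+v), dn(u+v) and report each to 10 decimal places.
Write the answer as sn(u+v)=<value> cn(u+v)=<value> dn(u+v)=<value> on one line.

sn(u+v)=-0.3883163585 cn(u+v)=-0.9215261286 dn(u+v)=0.9958839329

m = k² = 0.054481161744
D = 1 − m·sn²u·sn²v = 0.9837490644069858
sn(u+v) = (sn u·cn v·dn v + sn v·cn u·dn u)/D = -0.382005854348687/0.9837490644069858 = -0.3883163584800603
cn(u+v) = (cn u·cn v − sn u·sn v·dn u·dn v)/D = -0.9065504668604774/0.9837490644069858 = -0.9215261286240262
dn(u+v) = (dn u·dn v − m·sn u·sn v·cn u·cn v)/D = 0.9796998872074595/0.9837490644069858 = 0.99588393285846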